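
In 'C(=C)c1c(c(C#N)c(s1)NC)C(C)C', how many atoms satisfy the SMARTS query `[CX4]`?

Check the 14 heavy atoms by environment: 1× s (aromatic, X2) → no; 4× c (aromatic, X3) → no; 1× N (X3) → no; 4× C (X4) → match; 1× C (X2) → no; 1× N (X1) → no; 2× C (X3) → no.
That gives 4 matching atoms.

4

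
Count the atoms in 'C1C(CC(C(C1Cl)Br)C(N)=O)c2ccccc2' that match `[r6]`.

12

The query [r6] means: r6 matches atoms in a six-membered ring.
Check the 17 heavy atoms by environment: 6× C (in 6-ring) → match; 1× Br (acyclic) → no; 6× c (aromatic, in 6-ring) → match; 1× Cl (acyclic) → no; 1× C (acyclic) → no; 1× O (acyclic) → no; 1× N (acyclic) → no.
Summing the matching environments: 6 + 6 = 12 matching atoms.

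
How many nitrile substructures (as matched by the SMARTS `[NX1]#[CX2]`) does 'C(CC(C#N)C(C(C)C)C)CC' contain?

[NX1]#[CX2] is the SMARTS for a nitrile: a nitrogen triple-bonded to a two-connected carbon.
Exactly one fragment in the molecule meets all constraints, giving 1 match.

1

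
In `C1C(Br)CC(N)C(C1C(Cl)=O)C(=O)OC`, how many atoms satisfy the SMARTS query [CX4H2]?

The query [CX4H2] means: sp3 carbon (X4) with exactly two hydrogens.
Check the 15 heavy atoms by environment: 2× C (H2, X4) → match; 4× C (H1, X4) → no; 1× Br (H0, X1) → no; 1× N (H2, X3) → no; 2× C (H0, X3) → no; 2× O (H0, X1) → no; 1× O (H0, X2) → no; 1× C (H3, X4) → no; 1× Cl (H0, X1) → no.
That gives 2 matching atoms.

2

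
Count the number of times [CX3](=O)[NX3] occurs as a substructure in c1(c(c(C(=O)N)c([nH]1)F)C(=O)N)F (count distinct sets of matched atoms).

2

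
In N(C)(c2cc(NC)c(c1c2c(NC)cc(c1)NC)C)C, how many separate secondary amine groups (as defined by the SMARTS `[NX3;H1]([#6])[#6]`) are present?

3

[NX3;H1]([#6])[#6] is the SMARTS for a secondary amine: a trivalent nitrogen with one H, bonded to two carbons.
The molecule carries 3 separate instances of an N-methylamino group (-NHCH3) meeting every constraint; each maps to a distinct set of atoms, giving 3 matches.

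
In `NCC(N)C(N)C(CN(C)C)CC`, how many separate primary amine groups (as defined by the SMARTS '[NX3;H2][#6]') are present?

3

[NX3;H2][#6] is the SMARTS for a primary amine: a trivalent nitrogen with two H attached to carbon.
The molecule carries 3 separate instances of a primary amino group (-NH2) meeting every constraint; each maps to a distinct set of atoms, giving 3 matches.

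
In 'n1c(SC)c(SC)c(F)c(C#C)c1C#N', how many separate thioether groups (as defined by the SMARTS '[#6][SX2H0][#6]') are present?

2

[#6][SX2H0][#6] is the SMARTS for a thioether: an aliphatic sulfur bridging two carbons with no H on the sulfur.
The molecule carries 2 separate instances of a methylthio ether (-SCH3) meeting every constraint; each maps to a distinct set of atoms, giving 2 matches.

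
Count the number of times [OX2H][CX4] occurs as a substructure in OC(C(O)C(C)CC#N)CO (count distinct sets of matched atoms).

3

[OX2H][CX4] is the SMARTS for an aliphatic alcohol: a hydroxyl oxygen bound to an sp3 (X4) carbon.
The molecule carries 3 separate instances of a hydroxyl group (-OH) meeting every constraint; each maps to a distinct set of atoms, giving 3 matches.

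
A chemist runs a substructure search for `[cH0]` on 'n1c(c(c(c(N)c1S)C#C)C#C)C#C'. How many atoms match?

The query [cH0] means: aromatic carbon with no attached hydrogen (substituted or ring-fusion).
Check the 14 heavy atoms by environment: 1× n (aromatic, H0) → no; 5× c (aromatic, H0) → match; 3× C (H0) → no; 3× C (H1) → no; 1× N (H2) → no; 1× S (H1) → no.
That gives 5 matching atoms.

5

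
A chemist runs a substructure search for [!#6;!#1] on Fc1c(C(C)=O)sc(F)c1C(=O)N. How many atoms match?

6

The query [!#6;!#1] means: not carbon and not hydrogen — any heteroatom.
Check the 13 heavy atoms by environment: 1× s (aromatic) → match; 4× c (aromatic) → no; 2× F → match; 3× C → no; 2× O → match; 1× N → match.
Summing the matching environments: 1 + 2 + 2 + 1 = 6 matching atoms.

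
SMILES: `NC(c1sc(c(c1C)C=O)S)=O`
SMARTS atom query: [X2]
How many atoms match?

The query [X2] means: any atom with exactly two total connections (bonds + H).
Check the 12 heavy atoms by environment: 1× s (aromatic, X2) → match; 4× c (aromatic, X3) → no; 1× C (X4) → no; 2× C (X3) → no; 2× O (X1) → no; 1× N (X3) → no; 1× S (X2) → match.
Summing the matching environments: 1 + 1 = 2 matching atoms.

2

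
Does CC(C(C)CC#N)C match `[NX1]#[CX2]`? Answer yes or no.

Yes

The pattern [NX1]#[CX2] describes a nitrogen triple-bonded to a two-connected carbon — a nitrile.
The molecule carries a nitrile (-C#N), whose atoms satisfy every constraint of the query, so the pattern matches.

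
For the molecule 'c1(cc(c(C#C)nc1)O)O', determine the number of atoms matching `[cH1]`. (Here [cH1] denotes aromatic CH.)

The query [cH1] means: aromatic carbon bearing exactly one hydrogen.
Check the 10 heavy atoms by environment: 1× n (aromatic, H0) → no; 2× c (aromatic, H1) → match; 3× c (aromatic, H0) → no; 2× O (H1) → no; 1× C (H0) → no; 1× C (H1) → no.
That gives 2 matching atoms.

2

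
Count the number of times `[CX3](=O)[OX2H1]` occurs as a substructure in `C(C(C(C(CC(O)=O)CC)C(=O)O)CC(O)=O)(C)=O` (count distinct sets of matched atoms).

3

[CX3](=O)[OX2H1] is the SMARTS for a carboxylic acid: an sp2 carbon double-bonded to O and single-bonded to an -OH oxygen.
The molecule carries 3 separate instances of a carboxylic acid group (-C(=O)OH) meeting every constraint; each maps to a distinct set of atoms, giving 3 matches.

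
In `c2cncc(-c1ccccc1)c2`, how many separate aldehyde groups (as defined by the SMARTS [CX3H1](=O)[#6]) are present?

0

[CX3H1](=O)[#6] is the SMARTS for an aldehyde: an sp2 carbon with one H, double-bonded to O and single-bonded to carbon.
No fragment in the molecule satisfies every constraint, giving 0 matches.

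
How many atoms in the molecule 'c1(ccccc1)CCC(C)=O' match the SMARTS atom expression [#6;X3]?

7

The query [#6;X3] means: any carbon (aromatic or not) with three total connections.
Check the 11 heavy atoms by environment: 3× C (X4) → no; 6× c (aromatic, X3) → match; 1× C (X3) → match; 1× O (X1) → no.
Summing the matching environments: 6 + 1 = 7 matching atoms.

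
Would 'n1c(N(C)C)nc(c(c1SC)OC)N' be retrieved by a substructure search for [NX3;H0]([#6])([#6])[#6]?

The pattern [NX3;H0]([#6])([#6])[#6] describes a trivalent nitrogen with no H, bonded to three carbons — a tertiary amine.
The molecule carries a dimethylamino group (-N(CH3)2), whose atoms satisfy every constraint of the query, so the pattern matches.

Yes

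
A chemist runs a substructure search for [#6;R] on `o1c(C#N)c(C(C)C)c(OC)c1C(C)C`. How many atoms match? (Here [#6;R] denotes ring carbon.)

4

The query [#6;R] means: carbon that is part of a ring.
Check the 15 heavy atoms by environment: 1× o (aromatic, in 5-ring) → no; 4× c (aromatic, in 5-ring) → match; 8× C (acyclic) → no; 1× N (acyclic) → no; 1× O (acyclic) → no.
That gives 4 matching atoms.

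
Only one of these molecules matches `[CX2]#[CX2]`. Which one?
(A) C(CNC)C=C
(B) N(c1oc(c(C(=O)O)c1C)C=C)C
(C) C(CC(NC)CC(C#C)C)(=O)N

C

[CX2]#[CX2] describes a carbon-carbon triple bond (an alkyne).
(A) has a vinyl group (-CH=CH2) but the C=C is a double bond; both carbons are CX3, not CX2.
(B) has a vinyl group (-CH=CH2) but the C=C is a double bond; both carbons are CX3, not CX2.
(C) contains an ethynyl group (-C#CH), which satisfies every atom and bond constraint.
So the answer is (C).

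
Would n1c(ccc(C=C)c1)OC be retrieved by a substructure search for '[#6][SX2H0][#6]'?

No

The pattern [#6][SX2H0][#6] describes an aliphatic sulfur bridging two carbons with no H on the sulfur — a thioether.
The closest candidate here is a methoxy ether (-OCH3), but the bridging atom is O, not S. No other fragment satisfies the full query, so there is no match.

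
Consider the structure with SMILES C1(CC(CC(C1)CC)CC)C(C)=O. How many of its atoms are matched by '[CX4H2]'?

5

The query [CX4H2] means: sp3 carbon (X4) with exactly two hydrogens.
Check the 13 heavy atoms by environment: 3× C (H1, X4) → no; 5× C (H2, X4) → match; 1× C (H0, X3) → no; 1× O (H0, X1) → no; 3× C (H3, X4) → no.
That gives 5 matching atoms.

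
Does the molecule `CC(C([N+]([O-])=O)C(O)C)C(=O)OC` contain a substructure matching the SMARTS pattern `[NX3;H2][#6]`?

No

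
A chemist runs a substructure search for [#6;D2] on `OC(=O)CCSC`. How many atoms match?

Check the 7 heavy atoms by environment: 2× C (D2) → match; 1× S (D2) → no; 1× C (D1) → no; 1× C (D3) → no; 2× O (D1) → no.
That gives 2 matching atoms.

2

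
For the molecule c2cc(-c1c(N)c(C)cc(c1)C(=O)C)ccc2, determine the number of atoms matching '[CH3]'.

2

The query [CH3] means: aliphatic carbon with exactly three hydrogens.
Check the 17 heavy atoms by environment: 5× c (aromatic, H0) → no; 7× c (aromatic, H1) → no; 2× C (H3) → match; 1× C (H0) → no; 1× O (H0) → no; 1× N (H2) → no.
That gives 2 matching atoms.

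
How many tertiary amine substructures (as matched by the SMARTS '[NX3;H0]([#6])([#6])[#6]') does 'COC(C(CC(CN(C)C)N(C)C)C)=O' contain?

[NX3;H0]([#6])([#6])[#6] is the SMARTS for a tertiary amine: a trivalent nitrogen with no H, bonded to three carbons.
The molecule carries 2 separate instances of a dimethylamino group (-N(CH3)2) meeting every constraint; each maps to a distinct set of atoms, giving 2 matches.

2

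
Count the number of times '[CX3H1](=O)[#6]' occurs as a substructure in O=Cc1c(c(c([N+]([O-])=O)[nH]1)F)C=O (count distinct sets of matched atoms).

2

[CX3H1](=O)[#6] is the SMARTS for an aldehyde: an sp2 carbon with one H, double-bonded to O and single-bonded to carbon.
The molecule carries 2 separate instances of an aldehyde (-CHO) meeting every constraint; each maps to a distinct set of atoms, giving 2 matches.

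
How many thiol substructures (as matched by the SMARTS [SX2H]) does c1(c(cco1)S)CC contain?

[SX2H] is the SMARTS for a thiol: an aliphatic sulfur with two connections, one being H.
Exactly one fragment in the molecule meets all constraints, giving 1 match.

1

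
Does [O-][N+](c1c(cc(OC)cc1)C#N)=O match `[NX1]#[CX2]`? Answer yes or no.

Yes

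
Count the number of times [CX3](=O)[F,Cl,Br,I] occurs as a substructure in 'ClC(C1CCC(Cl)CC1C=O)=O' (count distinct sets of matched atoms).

1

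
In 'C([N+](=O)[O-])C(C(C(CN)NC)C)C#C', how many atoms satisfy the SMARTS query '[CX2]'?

Check the 14 heavy atoms by environment: 7× C (X4) → no; 2× N (X3) → no; 2× C (X2) → match; 1× N (charge +1, X3) → no; 1× O (charge -1, X1) → no; 1× O (X1) → no.
That gives 2 matching atoms.

2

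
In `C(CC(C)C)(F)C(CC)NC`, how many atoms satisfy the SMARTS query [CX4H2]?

2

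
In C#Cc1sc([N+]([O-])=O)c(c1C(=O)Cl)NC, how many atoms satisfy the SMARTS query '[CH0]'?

2

Check the 15 heavy atoms by environment: 1× s (aromatic, H0) → no; 4× c (aromatic, H0) → no; 1× N (H1) → no; 1× C (H3) → no; 1× N (charge +1, H0) → no; 1× O (charge -1, H0) → no; 2× O (H0) → no; 2× C (H0) → match; 1× Cl (H0) → no; 1× C (H1) → no.
That gives 2 matching atoms.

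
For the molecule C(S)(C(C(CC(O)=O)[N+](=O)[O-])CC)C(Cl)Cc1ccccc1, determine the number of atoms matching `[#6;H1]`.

The query [#6;H1] means: any carbon bearing exactly one hydrogen.
Check the 22 heavy atoms by environment: 3× C (H2) → no; 4× C (H1) → match; 1× c (aromatic, H0) → no; 5× c (aromatic, H1) → match; 1× C (H0) → no; 2× O (H0) → no; 1× O (H1) → no; 1× S (H1) → no; 1× N (charge +1, H0) → no; 1× O (charge -1, H0) → no; 1× C (H3) → no; 1× Cl (H0) → no.
Summing the matching environments: 4 + 5 = 9 matching atoms.

9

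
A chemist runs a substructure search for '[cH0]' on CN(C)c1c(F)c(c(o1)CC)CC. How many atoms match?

Check the 13 heavy atoms by environment: 1× o (aromatic, H0) → no; 4× c (aromatic, H0) → match; 1× N (H0) → no; 4× C (H3) → no; 2× C (H2) → no; 1× F (H0) → no.
That gives 4 matching atoms.

4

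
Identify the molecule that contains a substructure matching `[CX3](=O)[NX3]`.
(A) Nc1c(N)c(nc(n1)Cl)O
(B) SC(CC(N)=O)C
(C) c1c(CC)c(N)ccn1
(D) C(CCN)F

[CX3](=O)[NX3] describes a carbonyl carbon bonded to a trivalent nitrogen (an amide).
(A) has a primary amino group (-NH2) but the -NH2 is not attached to a carbonyl carbon.
(B) contains a primary amide (-C(=O)NH2), which satisfies every atom and bond constraint.
(C) has a primary amino group (-NH2) but the -NH2 is not attached to a carbonyl carbon.
(D) has a primary amino group (-NH2) but the -NH2 is not attached to a carbonyl carbon.
So the answer is (B).

B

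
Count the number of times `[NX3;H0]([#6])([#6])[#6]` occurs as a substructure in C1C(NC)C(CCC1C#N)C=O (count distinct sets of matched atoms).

0

[NX3;H0]([#6])([#6])[#6] is the SMARTS for a tertiary amine: a trivalent nitrogen with no H, bonded to three carbons.
The molecule has an N-methylamino group (-NHCH3), but the nitrogen still has one H (H1), not H0; nothing else fits, so there are 0 matches.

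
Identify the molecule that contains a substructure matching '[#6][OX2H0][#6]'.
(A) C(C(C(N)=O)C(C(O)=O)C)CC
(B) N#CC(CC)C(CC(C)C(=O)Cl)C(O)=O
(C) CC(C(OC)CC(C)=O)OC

C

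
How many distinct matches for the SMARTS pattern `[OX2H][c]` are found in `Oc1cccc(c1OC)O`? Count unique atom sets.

2

[OX2H][c] is the SMARTS for a phenol: a hydroxyl oxygen attached to an aromatic carbon.
The molecule carries 2 separate instances of a hydroxyl group (-OH) meeting every constraint; each maps to a distinct set of atoms, giving 2 matches.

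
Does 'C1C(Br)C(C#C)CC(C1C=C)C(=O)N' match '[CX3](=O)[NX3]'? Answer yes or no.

The pattern [CX3](=O)[NX3] describes a carbonyl carbon bonded to a trivalent nitrogen — an amide.
The molecule carries a primary amide (-C(=O)NH2), whose atoms satisfy every constraint of the query, so the pattern matches.

Yes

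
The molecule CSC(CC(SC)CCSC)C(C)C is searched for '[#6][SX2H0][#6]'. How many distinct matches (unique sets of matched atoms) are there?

3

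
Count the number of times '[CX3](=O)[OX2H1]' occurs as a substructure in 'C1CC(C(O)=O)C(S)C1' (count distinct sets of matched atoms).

[CX3](=O)[OX2H1] is the SMARTS for a carboxylic acid: an sp2 carbon double-bonded to O and single-bonded to an -OH oxygen.
Exactly one fragment in the molecule meets all constraints, giving 1 match.

1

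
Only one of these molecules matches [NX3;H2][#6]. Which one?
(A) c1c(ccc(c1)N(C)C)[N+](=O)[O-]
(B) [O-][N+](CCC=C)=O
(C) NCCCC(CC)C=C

C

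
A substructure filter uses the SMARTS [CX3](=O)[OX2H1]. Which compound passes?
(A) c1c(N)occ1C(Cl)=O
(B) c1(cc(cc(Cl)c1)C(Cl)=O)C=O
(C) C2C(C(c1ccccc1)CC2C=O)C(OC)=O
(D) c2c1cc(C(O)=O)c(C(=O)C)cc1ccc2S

D

[CX3](=O)[OX2H1] describes an sp2 carbon double-bonded to O and single-bonded to an -OH oxygen (a carboxylic acid).
(A) has an acyl chloride (-C(=O)Cl) but the carbonyl is bonded to Cl, not to an -OH oxygen.
(B) has an acyl chloride (-C(=O)Cl) but the carbonyl is bonded to Cl, not to an -OH oxygen.
(C) has an aldehyde (-CHO) but there is no singly-bonded oxygen on the carbonyl carbon.
(D) contains a carboxylic acid group (-C(=O)OH), which satisfies every atom and bond constraint.
So the answer is (D).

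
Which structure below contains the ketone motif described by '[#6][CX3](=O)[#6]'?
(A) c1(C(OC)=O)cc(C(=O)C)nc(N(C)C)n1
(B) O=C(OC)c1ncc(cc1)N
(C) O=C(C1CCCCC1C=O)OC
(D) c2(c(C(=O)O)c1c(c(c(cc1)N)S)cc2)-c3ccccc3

[#6][CX3](=O)[#6] describes a carbonyl carbon (no H) flanked by two carbons (a ketone).
(A) contains an acetyl/ketone group (-C(=O)CH3), which satisfies every atom and bond constraint.
(B) has a methyl-ester group (-C(=O)OCH3) but one neighbour of the carbonyl carbon is O, not C.
(C) has an aldehyde (-CHO) but the carbonyl carbon has H1, so it is not flanked by two carbons.
(D) has a carboxylic acid group (-C(=O)OH) but one neighbour of the carbonyl carbon is O, not C.
So the answer is (A).

A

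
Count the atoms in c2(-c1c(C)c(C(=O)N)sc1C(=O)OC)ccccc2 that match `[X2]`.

The query [X2] means: any atom with exactly two total connections (bonds + H).
Check the 19 heavy atoms by environment: 1× s (aromatic, X2) → match; 10× c (aromatic, X3) → no; 2× C (X3) → no; 2× O (X1) → no; 1× O (X2) → match; 2× C (X4) → no; 1× N (X3) → no.
Summing the matching environments: 1 + 1 = 2 matching atoms.

2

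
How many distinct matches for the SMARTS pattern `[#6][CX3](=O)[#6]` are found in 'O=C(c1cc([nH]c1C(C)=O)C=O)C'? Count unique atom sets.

2

[#6][CX3](=O)[#6] is the SMARTS for a ketone: a carbonyl carbon (no H) flanked by two carbons.
The molecule carries 2 separate instances of an acetyl/ketone group (-C(=O)CH3) meeting every constraint; each maps to a distinct set of atoms, giving 2 matches.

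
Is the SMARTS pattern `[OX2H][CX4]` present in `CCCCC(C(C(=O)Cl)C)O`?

Yes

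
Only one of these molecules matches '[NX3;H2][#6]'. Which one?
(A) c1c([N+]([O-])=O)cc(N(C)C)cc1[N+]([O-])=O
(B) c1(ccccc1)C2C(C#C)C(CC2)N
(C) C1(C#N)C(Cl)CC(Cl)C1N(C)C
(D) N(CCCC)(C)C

[NX3;H2][#6] describes a trivalent nitrogen with two H attached to carbon (a primary amine).
(A) has a nitro group (-[N+](=O)[O-]) but the nitrogen is [N+] with no H, not NX3H2.
(B) contains a primary amino group (-NH2), which satisfies every atom and bond constraint.
(C) has a dimethylamino group (-N(CH3)2) but the nitrogen has H0, not H2.
(D) has a dimethylamino group (-N(CH3)2) but the nitrogen has H0, not H2.
So the answer is (B).

B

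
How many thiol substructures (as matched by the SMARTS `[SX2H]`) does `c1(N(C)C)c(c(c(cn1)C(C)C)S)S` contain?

[SX2H] is the SMARTS for a thiol: an aliphatic sulfur with two connections, one being H.
The molecule carries 2 separate instances of a thiol (-SH) meeting every constraint; each maps to a distinct set of atoms, giving 2 matches.

2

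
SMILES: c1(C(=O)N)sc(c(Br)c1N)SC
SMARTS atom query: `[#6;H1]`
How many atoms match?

The query [#6;H1] means: any carbon bearing exactly one hydrogen.
Check the 12 heavy atoms by environment: 1× s (aromatic, H0) → no; 4× c (aromatic, H0) → no; 1× C (H0) → no; 1× O (H0) → no; 2× N (H2) → no; 1× S (H0) → no; 1× C (H3) → no; 1× Br (H0) → no.
No environment satisfies the query, so 0 matching atoms.

0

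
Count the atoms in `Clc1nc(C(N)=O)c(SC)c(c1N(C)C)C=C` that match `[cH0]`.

5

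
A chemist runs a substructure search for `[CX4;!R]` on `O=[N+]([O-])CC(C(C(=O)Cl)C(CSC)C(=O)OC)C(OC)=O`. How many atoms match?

8

The query [CX4;!R] means: aliphatic carbon with four total connections, not in a ring.
Check the 21 heavy atoms by environment: 8× C (X4, acyclic) → match; 3× C (X3, acyclic) → no; 4× O (X1, acyclic) → no; 2× O (X2, acyclic) → no; 1× N (charge +1, X3, acyclic) → no; 1× O (charge -1, X1, acyclic) → no; 1× Cl (X1, acyclic) → no; 1× S (X2, acyclic) → no.
That gives 8 matching atoms.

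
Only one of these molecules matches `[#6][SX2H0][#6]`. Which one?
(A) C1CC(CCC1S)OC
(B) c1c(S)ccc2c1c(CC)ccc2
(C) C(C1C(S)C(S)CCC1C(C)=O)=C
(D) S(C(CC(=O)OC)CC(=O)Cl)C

D

[#6][SX2H0][#6] describes an aliphatic sulfur bridging two carbons with no H on the sulfur (a thioether).
(A) has a methoxy ether (-OCH3) but the bridging atom is O, not S.
(B) has a thiol (-SH) but the sulfur has H1, not H0 bridging two carbons.
(C) has a thiol (-SH) but the sulfur has H1, not H0 bridging two carbons.
(D) contains a methylthio ether (-SCH3), which satisfies every atom and bond constraint.
So the answer is (D).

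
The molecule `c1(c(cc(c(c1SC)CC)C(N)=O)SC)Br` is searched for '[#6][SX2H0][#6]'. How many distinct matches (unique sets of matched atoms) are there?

[#6][SX2H0][#6] is the SMARTS for a thioether: an aliphatic sulfur bridging two carbons with no H on the sulfur.
The molecule carries 2 separate instances of a methylthio ether (-SCH3) meeting every constraint; each maps to a distinct set of atoms, giving 2 matches.

2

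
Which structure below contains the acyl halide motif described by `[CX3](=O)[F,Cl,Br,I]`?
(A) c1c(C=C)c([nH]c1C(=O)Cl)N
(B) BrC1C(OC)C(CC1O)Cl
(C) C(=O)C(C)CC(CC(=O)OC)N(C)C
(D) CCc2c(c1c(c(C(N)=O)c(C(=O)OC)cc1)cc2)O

[CX3](=O)[F,Cl,Br,I] describes a carbonyl carbon bonded to a halogen (an acyl halide).
(A) contains an acyl chloride (-C(=O)Cl), which satisfies every atom and bond constraint.
(B) has a chloro substituent but the Cl is not on a carbonyl carbon.
(C) has a methyl-ester group (-C(=O)OCH3) but the carbonyl is bonded to -O-C, not to a halogen.
(D) has a methyl-ester group (-C(=O)OCH3) but the carbonyl is bonded to -O-C, not to a halogen.
So the answer is (A).

A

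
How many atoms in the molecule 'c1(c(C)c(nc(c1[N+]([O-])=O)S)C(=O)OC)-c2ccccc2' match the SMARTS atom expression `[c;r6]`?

The query [c;r6] means: aromatic carbon that belongs to a six-membered ring.
Check the 21 heavy atoms by environment: 1× n (aromatic, in 6-ring) → no; 11× c (aromatic, in 6-ring) → match; 1× N (charge +1, acyclic) → no; 1× O (charge -1, acyclic) → no; 3× O (acyclic) → no; 3× C (acyclic) → no; 1× S (acyclic) → no.
That gives 11 matching atoms.

11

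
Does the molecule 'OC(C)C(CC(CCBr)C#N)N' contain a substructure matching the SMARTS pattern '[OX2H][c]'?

The pattern [OX2H][c] describes a hydroxyl oxygen attached to an aromatic carbon — a phenol.
The closest candidate here is a hydroxyl group (-OH), but the -OH is on an aliphatic carbon, not an aromatic c. No other fragment satisfies the full query, so there is no match.

No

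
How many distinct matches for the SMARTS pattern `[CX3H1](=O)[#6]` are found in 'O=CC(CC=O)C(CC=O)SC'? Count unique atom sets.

3

[CX3H1](=O)[#6] is the SMARTS for an aldehyde: an sp2 carbon with one H, double-bonded to O and single-bonded to carbon.
The molecule carries 3 separate instances of an aldehyde (-CHO) meeting every constraint; each maps to a distinct set of atoms, giving 3 matches.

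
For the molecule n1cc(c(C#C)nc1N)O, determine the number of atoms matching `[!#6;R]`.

2

The query [!#6;R] means: non-carbon atom that is part of a ring.
Check the 10 heavy atoms by environment: 2× n (aromatic, in 6-ring) → match; 4× c (aromatic, in 6-ring) → no; 1× N (acyclic) → no; 1× O (acyclic) → no; 2× C (acyclic) → no.
That gives 2 matching atoms.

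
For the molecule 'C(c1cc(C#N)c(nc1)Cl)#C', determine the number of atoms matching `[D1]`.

3

Check the 11 heavy atoms by environment: 1× n (aromatic, D2) → no; 3× c (aromatic, D3) → no; 2× c (aromatic, D2) → no; 1× Cl (D1) → match; 2× C (D2) → no; 1× C (D1) → match; 1× N (D1) → match.
Summing the matching environments: 1 + 1 + 1 = 3 matching atoms.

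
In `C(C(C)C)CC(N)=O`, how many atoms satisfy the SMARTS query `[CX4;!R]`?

Check the 8 heavy atoms by environment: 5× C (X4, acyclic) → match; 1× C (X3, acyclic) → no; 1× O (X1, acyclic) → no; 1× N (X3, acyclic) → no.
That gives 5 matching atoms.

5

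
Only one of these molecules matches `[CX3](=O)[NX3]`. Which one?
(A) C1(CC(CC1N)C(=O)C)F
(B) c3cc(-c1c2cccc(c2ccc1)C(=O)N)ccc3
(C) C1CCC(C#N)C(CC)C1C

[CX3](=O)[NX3] describes a carbonyl carbon bonded to a trivalent nitrogen (an amide).
(A) has a primary amino group (-NH2) but the -NH2 is not attached to a carbonyl carbon.
(B) contains a primary amide (-C(=O)NH2), which satisfies every atom and bond constraint.
(C) has a nitrile (-C#N) but the nitrile N is NX1 (triple-bonded), not NX3.
So the answer is (B).

B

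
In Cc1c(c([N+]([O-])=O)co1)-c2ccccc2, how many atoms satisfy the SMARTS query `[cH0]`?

4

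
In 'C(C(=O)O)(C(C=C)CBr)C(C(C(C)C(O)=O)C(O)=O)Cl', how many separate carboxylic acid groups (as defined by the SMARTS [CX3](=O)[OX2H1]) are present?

3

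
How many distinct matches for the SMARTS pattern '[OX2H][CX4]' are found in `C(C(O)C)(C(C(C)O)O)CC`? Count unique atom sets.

[OX2H][CX4] is the SMARTS for an aliphatic alcohol: a hydroxyl oxygen bound to an sp3 (X4) carbon.
The molecule carries 3 separate instances of a hydroxyl group (-OH) meeting every constraint; each maps to a distinct set of atoms, giving 3 matches.

3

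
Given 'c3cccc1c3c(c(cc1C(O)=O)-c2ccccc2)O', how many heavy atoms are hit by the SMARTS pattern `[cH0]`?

6

Check the 20 heavy atoms by environment: 6× c (aromatic, H0) → match; 10× c (aromatic, H1) → no; 2× O (H1) → no; 1× C (H0) → no; 1× O (H0) → no.
That gives 6 matching atoms.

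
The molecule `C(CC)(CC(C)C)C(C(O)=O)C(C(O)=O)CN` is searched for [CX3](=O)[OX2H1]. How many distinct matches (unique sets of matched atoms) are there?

[CX3](=O)[OX2H1] is the SMARTS for a carboxylic acid: an sp2 carbon double-bonded to O and single-bonded to an -OH oxygen.
The molecule carries 2 separate instances of a carboxylic acid group (-C(=O)OH) meeting every constraint; each maps to a distinct set of atoms, giving 2 matches.

2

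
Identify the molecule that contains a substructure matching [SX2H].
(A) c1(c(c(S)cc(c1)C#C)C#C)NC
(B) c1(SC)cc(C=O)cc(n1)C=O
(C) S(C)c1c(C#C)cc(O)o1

A

[SX2H] describes an aliphatic sulfur with two connections, one being H (a thiol).
(A) contains a thiol (-SH), which satisfies every atom and bond constraint.
(B) has a methylthio ether (-SCH3) but the sulfur has H0 (bonded to two carbons), not H1.
(C) has a methylthio ether (-SCH3) but the sulfur has H0 (bonded to two carbons), not H1.
So the answer is (A).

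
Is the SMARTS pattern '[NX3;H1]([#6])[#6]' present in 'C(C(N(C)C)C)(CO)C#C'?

The pattern [NX3;H1]([#6])[#6] describes a trivalent nitrogen with one H, bonded to two carbons — a secondary amine.
The closest candidate here is a dimethylamino group (-N(CH3)2), but the nitrogen has H0, not H1. No other fragment satisfies the full query, so there is no match.

No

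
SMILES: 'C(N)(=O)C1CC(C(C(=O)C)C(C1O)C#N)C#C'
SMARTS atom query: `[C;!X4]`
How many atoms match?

5

The query [C;!X4] means: aliphatic carbon that does not have four total connections.
Check the 17 heavy atoms by environment: 7× C (X4) → no; 3× C (X2) → match; 1× N (X1) → no; 2× C (X3) → match; 2× O (X1) → no; 1× N (X3) → no; 1× O (X2) → no.
Summing the matching environments: 3 + 2 = 5 matching atoms.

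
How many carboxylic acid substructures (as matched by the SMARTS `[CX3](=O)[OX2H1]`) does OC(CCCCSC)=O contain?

1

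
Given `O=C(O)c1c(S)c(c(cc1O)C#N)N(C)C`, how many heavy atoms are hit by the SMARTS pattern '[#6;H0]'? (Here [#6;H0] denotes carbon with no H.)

7

The query [#6;H0] means: any carbon with no attached hydrogen.
Check the 16 heavy atoms by environment: 5× c (aromatic, H0) → match; 1× c (aromatic, H1) → no; 2× C (H0) → match; 1× O (H0) → no; 2× O (H1) → no; 2× N (H0) → no; 2× C (H3) → no; 1× S (H1) → no.
Summing the matching environments: 5 + 2 = 7 matching atoms.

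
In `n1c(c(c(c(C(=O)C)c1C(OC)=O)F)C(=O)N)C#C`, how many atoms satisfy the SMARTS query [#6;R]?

5

The query [#6;R] means: carbon that is part of a ring.
Check the 19 heavy atoms by environment: 1× n (aromatic, in 6-ring) → no; 5× c (aromatic, in 6-ring) → match; 7× C (acyclic) → no; 4× O (acyclic) → no; 1× N (acyclic) → no; 1× F (acyclic) → no.
That gives 5 matching atoms.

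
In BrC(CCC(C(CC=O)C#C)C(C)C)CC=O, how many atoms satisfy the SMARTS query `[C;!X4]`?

The query [C;!X4] means: aliphatic carbon that does not have four total connections.
Check the 17 heavy atoms by environment: 10× C (X4) → no; 1× Br (X1) → no; 2× C (X3) → match; 2× O (X1) → no; 2× C (X2) → match.
Summing the matching environments: 2 + 2 = 4 matching atoms.

4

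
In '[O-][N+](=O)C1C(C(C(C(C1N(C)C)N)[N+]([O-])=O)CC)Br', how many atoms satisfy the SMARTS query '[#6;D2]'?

1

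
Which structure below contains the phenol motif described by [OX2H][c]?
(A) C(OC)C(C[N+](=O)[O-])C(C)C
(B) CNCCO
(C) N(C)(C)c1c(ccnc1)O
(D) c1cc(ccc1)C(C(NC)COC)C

C

[OX2H][c] describes a hydroxyl oxygen attached to an aromatic carbon (a phenol).
(A) has a methoxy ether (-OCH3) but the oxygen has H0, not H1.
(B) has a hydroxyl group (-OH) but the -OH is on an aliphatic carbon, not an aromatic c.
(C) contains a hydroxyl group (-OH), which satisfies every atom and bond constraint.
(D) has a methoxy ether (-OCH3) but the oxygen has H0, not H1.
So the answer is (C).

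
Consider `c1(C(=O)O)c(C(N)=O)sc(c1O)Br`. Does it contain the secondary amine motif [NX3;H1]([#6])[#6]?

The pattern [NX3;H1]([#6])[#6] describes a trivalent nitrogen with one H, bonded to two carbons — a secondary amine.
The closest candidate here is a primary amide (-C(=O)NH2), but the -C(=O)NH2 nitrogen has H2, not H1. No other fragment satisfies the full query, so there is no match.

No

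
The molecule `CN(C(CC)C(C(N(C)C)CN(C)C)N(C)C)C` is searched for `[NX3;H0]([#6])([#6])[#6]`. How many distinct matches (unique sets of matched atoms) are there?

4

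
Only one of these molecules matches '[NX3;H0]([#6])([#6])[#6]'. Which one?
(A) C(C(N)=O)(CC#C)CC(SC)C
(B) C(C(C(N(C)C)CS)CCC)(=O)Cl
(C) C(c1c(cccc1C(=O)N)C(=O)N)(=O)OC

B

[NX3;H0]([#6])([#6])[#6] describes a trivalent nitrogen with no H, bonded to three carbons (a tertiary amine).
(A) has a primary amide (-C(=O)NH2) but the amide nitrogen has H2 and only one carbon neighbour.
(B) contains a dimethylamino group (-N(CH3)2), which satisfies every atom and bond constraint.
(C) has a primary amide (-C(=O)NH2) but the amide nitrogen has H2 and only one carbon neighbour.
So the answer is (B).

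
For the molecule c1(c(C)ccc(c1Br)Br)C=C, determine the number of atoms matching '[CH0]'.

0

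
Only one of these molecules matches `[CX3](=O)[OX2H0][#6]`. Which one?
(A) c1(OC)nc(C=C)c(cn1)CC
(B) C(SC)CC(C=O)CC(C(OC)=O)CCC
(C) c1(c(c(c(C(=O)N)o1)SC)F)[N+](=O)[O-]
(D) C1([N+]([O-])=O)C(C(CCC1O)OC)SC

B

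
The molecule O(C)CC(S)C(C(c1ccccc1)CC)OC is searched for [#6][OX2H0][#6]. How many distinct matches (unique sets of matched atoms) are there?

2

[#6][OX2H0][#6] is the SMARTS for an ether: an aliphatic oxygen bridging two carbons with no H on the oxygen.
The molecule carries 2 separate instances of a methoxy ether (-OCH3) meeting every constraint; each maps to a distinct set of atoms, giving 2 matches.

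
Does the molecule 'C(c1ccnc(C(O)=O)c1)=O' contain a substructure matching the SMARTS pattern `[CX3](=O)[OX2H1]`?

Yes

The pattern [CX3](=O)[OX2H1] describes an sp2 carbon double-bonded to O and single-bonded to an -OH oxygen — a carboxylic acid.
The molecule carries a carboxylic acid group (-C(=O)OH), whose atoms satisfy every constraint of the query, so the pattern matches.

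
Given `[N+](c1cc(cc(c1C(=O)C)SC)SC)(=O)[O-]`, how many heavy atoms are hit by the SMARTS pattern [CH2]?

0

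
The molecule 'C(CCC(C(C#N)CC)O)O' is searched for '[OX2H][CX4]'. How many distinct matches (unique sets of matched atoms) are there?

2

[OX2H][CX4] is the SMARTS for an aliphatic alcohol: a hydroxyl oxygen bound to an sp3 (X4) carbon.
The molecule carries 2 separate instances of a hydroxyl group (-OH) meeting every constraint; each maps to a distinct set of atoms, giving 2 matches.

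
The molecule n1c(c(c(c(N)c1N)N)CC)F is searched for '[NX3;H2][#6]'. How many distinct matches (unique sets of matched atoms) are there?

3

[NX3;H2][#6] is the SMARTS for a primary amine: a trivalent nitrogen with two H attached to carbon.
The molecule carries 3 separate instances of a primary amino group (-NH2) meeting every constraint; each maps to a distinct set of atoms, giving 3 matches.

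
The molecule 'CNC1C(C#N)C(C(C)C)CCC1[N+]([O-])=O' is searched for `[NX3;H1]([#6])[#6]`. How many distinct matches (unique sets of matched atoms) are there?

1

[NX3;H1]([#6])[#6] is the SMARTS for a secondary amine: a trivalent nitrogen with one H, bonded to two carbons.
Exactly one fragment in the molecule meets all constraints, giving 1 match.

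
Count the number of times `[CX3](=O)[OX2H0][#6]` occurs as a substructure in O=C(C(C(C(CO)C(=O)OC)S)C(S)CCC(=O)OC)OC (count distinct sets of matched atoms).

3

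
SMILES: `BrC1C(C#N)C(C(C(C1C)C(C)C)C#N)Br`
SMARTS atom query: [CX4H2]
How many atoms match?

0

The query [CX4H2] means: sp3 carbon (X4) with exactly two hydrogens.
Check the 16 heavy atoms by environment: 7× C (H1, X4) → no; 3× C (H3, X4) → no; 2× C (H0, X2) → no; 2× N (H0, X1) → no; 2× Br (H0, X1) → no.
No environment satisfies the query, so 0 matching atoms.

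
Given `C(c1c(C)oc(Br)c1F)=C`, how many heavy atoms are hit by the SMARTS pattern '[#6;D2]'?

1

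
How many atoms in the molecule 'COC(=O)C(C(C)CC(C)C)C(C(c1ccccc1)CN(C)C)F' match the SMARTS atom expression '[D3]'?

The query [D3] means: atom with exactly three heavy-atom neighbours.
Check the 24 heavy atoms by environment: 2× C (D2) → no; 6× C (D3) → match; 1× F (D1) → no; 6× C (D1) → no; 1× N (D3) → match; 1× c (aromatic, D3) → match; 5× c (aromatic, D2) → no; 1× O (D1) → no; 1× O (D2) → no.
Summing the matching environments: 6 + 1 + 1 = 8 matching atoms.

8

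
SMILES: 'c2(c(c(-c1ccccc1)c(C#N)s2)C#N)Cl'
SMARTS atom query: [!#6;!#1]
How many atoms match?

The query [!#6;!#1] means: not carbon and not hydrogen — any heteroatom.
Check the 16 heavy atoms by environment: 1× s (aromatic) → match; 10× c (aromatic) → no; 1× Cl → match; 2× C → no; 2× N → match.
Summing the matching environments: 1 + 1 + 2 = 4 matching atoms.

4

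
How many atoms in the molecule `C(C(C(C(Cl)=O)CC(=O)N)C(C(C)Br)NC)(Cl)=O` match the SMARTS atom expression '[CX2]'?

The query [CX2] means: C with X2: aliphatic carbon with exactly 2 total connections.
Check the 18 heavy atoms by environment: 7× C (X4) → no; 1× Br (X1) → no; 3× C (X3) → no; 3× O (X1) → no; 2× N (X3) → no; 2× Cl (X1) → no.
No environment satisfies the query, so 0 matching atoms.

0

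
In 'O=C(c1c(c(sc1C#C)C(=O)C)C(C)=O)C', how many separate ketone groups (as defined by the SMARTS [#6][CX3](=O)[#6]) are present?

3

[#6][CX3](=O)[#6] is the SMARTS for a ketone: a carbonyl carbon (no H) flanked by two carbons.
The molecule carries 3 separate instances of an acetyl/ketone group (-C(=O)CH3) meeting every constraint; each maps to a distinct set of atoms, giving 3 matches.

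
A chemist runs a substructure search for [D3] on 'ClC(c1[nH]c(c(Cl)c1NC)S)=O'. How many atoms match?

5

The query [D3] means: atom with exactly three heavy-atom neighbours.
Check the 12 heavy atoms by environment: 1× n (aromatic, D2) → no; 4× c (aromatic, D3) → match; 2× Cl (D1) → no; 1× C (D3) → match; 1× O (D1) → no; 1× S (D1) → no; 1× N (D2) → no; 1× C (D1) → no.
Summing the matching environments: 4 + 1 = 5 matching atoms.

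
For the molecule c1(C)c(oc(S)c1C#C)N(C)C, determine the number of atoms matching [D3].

5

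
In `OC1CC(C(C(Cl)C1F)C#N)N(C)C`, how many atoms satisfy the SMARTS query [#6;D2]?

2

The query [#6;D2] means: any carbon bonded to exactly two heavy atoms.
Check the 14 heavy atoms by environment: 5× C (D3) → no; 2× C (D2) → match; 1× N (D1) → no; 1× O (D1) → no; 1× Cl (D1) → no; 1× N (D3) → no; 2× C (D1) → no; 1× F (D1) → no.
That gives 2 matching atoms.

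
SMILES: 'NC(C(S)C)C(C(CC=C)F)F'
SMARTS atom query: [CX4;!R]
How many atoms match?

6

Check the 12 heavy atoms by environment: 6× C (X4, acyclic) → match; 2× C (X3, acyclic) → no; 2× F (X1, acyclic) → no; 1× S (X2, acyclic) → no; 1× N (X3, acyclic) → no.
That gives 6 matching atoms.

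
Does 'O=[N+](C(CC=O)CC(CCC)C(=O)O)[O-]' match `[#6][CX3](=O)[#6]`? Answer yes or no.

No

The pattern [#6][CX3](=O)[#6] describes a carbonyl carbon (no H) flanked by two carbons — a ketone.
The closest candidate here is a carboxylic acid group (-C(=O)OH), but one neighbour of the carbonyl carbon is O, not C. No other fragment satisfies the full query, so there is no match.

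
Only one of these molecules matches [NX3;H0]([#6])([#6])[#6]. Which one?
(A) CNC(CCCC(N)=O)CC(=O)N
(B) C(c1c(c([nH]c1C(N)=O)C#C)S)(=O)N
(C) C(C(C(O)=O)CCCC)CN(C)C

C

[NX3;H0]([#6])([#6])[#6] describes a trivalent nitrogen with no H, bonded to three carbons (a tertiary amine).
(A) has a primary amide (-C(=O)NH2) but the amide nitrogen has H2 and only one carbon neighbour.
(B) has a primary amide (-C(=O)NH2) but the amide nitrogen has H2 and only one carbon neighbour.
(C) contains a dimethylamino group (-N(CH3)2), which satisfies every atom and bond constraint.
So the answer is (C).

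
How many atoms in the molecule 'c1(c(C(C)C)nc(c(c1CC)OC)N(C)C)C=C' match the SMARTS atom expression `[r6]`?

6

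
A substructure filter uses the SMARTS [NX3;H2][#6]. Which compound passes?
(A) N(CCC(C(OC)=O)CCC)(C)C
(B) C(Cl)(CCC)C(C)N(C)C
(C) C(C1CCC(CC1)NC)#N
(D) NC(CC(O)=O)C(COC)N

[NX3;H2][#6] describes a trivalent nitrogen with two H attached to carbon (a primary amine).
(A) has a dimethylamino group (-N(CH3)2) but the nitrogen has H0, not H2.
(B) has a dimethylamino group (-N(CH3)2) but the nitrogen has H0, not H2.
(C) has a nitrile (-C#N) but the nitrogen is NX1 (triple-bonded), not NX3 with two H.
(D) contains a primary amino group (-NH2), which satisfies every atom and bond constraint.
So the answer is (D).

D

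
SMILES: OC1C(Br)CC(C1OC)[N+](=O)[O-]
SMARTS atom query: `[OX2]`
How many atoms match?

The query [OX2] means: aliphatic oxygen with two total connections — ether, hydroxyl, or ester single-bond O.
Check the 12 heavy atoms by environment: 6× C (X4) → no; 1× Br (X1) → no; 2× O (X2) → match; 1× N (charge +1, X3) → no; 1× O (charge -1, X1) → no; 1× O (X1) → no.
That gives 2 matching atoms.

2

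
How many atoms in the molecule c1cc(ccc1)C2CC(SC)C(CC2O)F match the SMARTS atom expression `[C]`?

7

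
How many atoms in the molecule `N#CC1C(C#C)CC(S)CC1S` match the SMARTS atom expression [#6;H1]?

The query [#6;H1] means: any carbon bearing exactly one hydrogen.
Check the 12 heavy atoms by environment: 2× C (H2) → no; 5× C (H1) → match; 2× C (H0) → no; 1× N (H0) → no; 2× S (H1) → no.
That gives 5 matching atoms.

5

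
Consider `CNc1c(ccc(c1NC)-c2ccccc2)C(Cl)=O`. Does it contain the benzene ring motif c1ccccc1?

Yes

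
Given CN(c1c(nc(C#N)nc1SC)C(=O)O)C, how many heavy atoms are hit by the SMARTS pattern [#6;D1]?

3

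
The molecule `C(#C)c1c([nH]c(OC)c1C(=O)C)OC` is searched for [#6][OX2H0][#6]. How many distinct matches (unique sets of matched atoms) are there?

2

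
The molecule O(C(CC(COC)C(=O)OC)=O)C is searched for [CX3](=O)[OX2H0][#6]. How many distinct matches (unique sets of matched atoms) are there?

2

[CX3](=O)[OX2H0][#6] is the SMARTS for an ester: a carbonyl carbon bonded to an oxygen that is itself bonded to carbon (no H on that O).
The molecule carries 2 separate instances of a methyl-ester group (-C(=O)OCH3) meeting every constraint; each maps to a distinct set of atoms, giving 2 matches.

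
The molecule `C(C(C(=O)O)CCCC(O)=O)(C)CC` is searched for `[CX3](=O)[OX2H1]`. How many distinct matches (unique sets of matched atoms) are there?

[CX3](=O)[OX2H1] is the SMARTS for a carboxylic acid: an sp2 carbon double-bonded to O and single-bonded to an -OH oxygen.
The molecule carries 2 separate instances of a carboxylic acid group (-C(=O)OH) meeting every constraint; each maps to a distinct set of atoms, giving 2 matches.

2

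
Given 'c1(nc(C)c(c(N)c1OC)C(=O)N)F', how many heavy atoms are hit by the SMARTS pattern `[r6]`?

6

The query [r6] means: r6 matches atoms in a six-membered ring.
Check the 14 heavy atoms by environment: 1× n (aromatic, in 6-ring) → match; 5× c (aromatic, in 6-ring) → match; 2× O (acyclic) → no; 3× C (acyclic) → no; 2× N (acyclic) → no; 1× F (acyclic) → no.
Summing the matching environments: 1 + 5 = 6 matching atoms.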